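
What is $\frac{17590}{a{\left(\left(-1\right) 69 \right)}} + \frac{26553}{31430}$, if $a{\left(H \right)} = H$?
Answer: $- \frac{551021543}{2168670} \approx -254.08$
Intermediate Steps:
$\frac{17590}{a{\left(\left(-1\right) 69 \right)}} + \frac{26553}{31430} = \frac{17590}{\left(-1\right) 69} + \frac{26553}{31430} = \frac{17590}{-69} + 26553 \cdot \frac{1}{31430} = 17590 \left(- \frac{1}{69}\right) + \frac{26553}{31430} = - \frac{17590}{69} + \frac{26553}{31430} = - \frac{551021543}{2168670}$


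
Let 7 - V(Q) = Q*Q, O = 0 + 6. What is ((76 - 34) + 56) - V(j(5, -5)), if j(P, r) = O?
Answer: 127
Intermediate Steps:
O = 6
j(P, r) = 6
V(Q) = 7 - Q**2 (V(Q) = 7 - Q*Q = 7 - Q**2)
((76 - 34) + 56) - V(j(5, -5)) = ((76 - 34) + 56) - (7 - 1*6**2) = (42 + 56) - (7 - 1*36) = 98 - (7 - 36) = 98 - 1*(-29) = 98 + 29 = 127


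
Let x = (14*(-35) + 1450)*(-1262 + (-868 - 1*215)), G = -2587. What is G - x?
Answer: 2248613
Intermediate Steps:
x = -2251200 (x = (-490 + 1450)*(-1262 + (-868 - 215)) = 960*(-1262 - 1083) = 960*(-2345) = -2251200)
G - x = -2587 - 1*(-2251200) = -2587 + 2251200 = 2248613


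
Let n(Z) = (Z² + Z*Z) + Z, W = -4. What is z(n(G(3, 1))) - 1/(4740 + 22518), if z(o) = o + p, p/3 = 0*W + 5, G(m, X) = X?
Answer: 490643/27258 ≈ 18.000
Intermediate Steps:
p = 15 (p = 3*(0*(-4) + 5) = 3*(0 + 5) = 3*5 = 15)
n(Z) = Z + 2*Z² (n(Z) = (Z² + Z²) + Z = 2*Z² + Z = Z + 2*Z²)
z(o) = 15 + o (z(o) = o + 15 = 15 + o)
z(n(G(3, 1))) - 1/(4740 + 22518) = (15 + 1*(1 + 2*1)) - 1/(4740 + 22518) = (15 + 1*(1 + 2)) - 1/27258 = (15 + 1*3) - 1*1/27258 = (15 + 3) - 1/27258 = 18 - 1/27258 = 490643/27258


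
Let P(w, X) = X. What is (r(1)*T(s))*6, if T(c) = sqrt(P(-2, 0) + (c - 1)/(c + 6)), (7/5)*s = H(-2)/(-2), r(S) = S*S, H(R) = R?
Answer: 6*I*sqrt(94)/47 ≈ 1.2377*I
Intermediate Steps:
r(S) = S**2
s = 5/7 (s = 5*(-2/(-2))/7 = 5*(-2*(-1/2))/7 = (5/7)*1 = 5/7 ≈ 0.71429)
T(c) = sqrt((-1 + c)/(6 + c)) (T(c) = sqrt(0 + (c - 1)/(c + 6)) = sqrt(0 + (-1 + c)/(6 + c)) = sqrt((-1 + c)/(6 + c)))
(r(1)*T(s))*6 = (1**2*sqrt((-1 + 5/7)/(6 + 5/7)))*6 = (1*sqrt(-2/7/(47/7)))*6 = (1*sqrt((7/47)*(-2/7)))*6 = (1*sqrt(-2/47))*6 = (1*(I*sqrt(94)/47))*6 = (I*sqrt(94)/47)*6 = 6*I*sqrt(94)/47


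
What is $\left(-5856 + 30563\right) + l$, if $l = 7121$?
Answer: $31828$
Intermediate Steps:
$\left(-5856 + 30563\right) + l = \left(-5856 + 30563\right) + 7121 = 24707 + 7121 = 31828$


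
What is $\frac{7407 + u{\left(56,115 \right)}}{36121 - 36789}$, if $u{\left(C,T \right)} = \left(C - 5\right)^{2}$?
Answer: $- \frac{2502}{167} \approx -14.982$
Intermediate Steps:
$u{\left(C,T \right)} = \left(-5 + C\right)^{2}$
$\frac{7407 + u{\left(56,115 \right)}}{36121 - 36789} = \frac{7407 + \left(-5 + 56\right)^{2}}{36121 - 36789} = \frac{7407 + 51^{2}}{-668} = \left(7407 + 2601\right) \left(- \frac{1}{668}\right) = 10008 \left(- \frac{1}{668}\right) = - \frac{2502}{167}$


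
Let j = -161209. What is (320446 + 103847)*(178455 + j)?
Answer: 7317357078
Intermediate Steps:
(320446 + 103847)*(178455 + j) = (320446 + 103847)*(178455 - 161209) = 424293*17246 = 7317357078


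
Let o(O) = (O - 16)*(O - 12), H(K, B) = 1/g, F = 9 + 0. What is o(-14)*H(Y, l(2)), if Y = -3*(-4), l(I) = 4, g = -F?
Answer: -260/3 ≈ -86.667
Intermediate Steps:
F = 9
g = -9 (g = -1*9 = -9)
Y = 12
H(K, B) = -⅑ (H(K, B) = 1/(-9) = -⅑)
o(O) = (-16 + O)*(-12 + O)
o(-14)*H(Y, l(2)) = (192 + (-14)² - 28*(-14))*(-⅑) = (192 + 196 + 392)*(-⅑) = 780*(-⅑) = -260/3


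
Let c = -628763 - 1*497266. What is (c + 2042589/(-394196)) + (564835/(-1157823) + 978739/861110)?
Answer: -221276017507863042294839/196509261085835940 ≈ -1.1260e+6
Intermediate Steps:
c = -1126029 (c = -628763 - 497266 = -1126029)
(c + 2042589/(-394196)) + (564835/(-1157823) + 978739/861110) = (-1126029 + 2042589/(-394196)) + (564835/(-1157823) + 978739/861110) = (-1126029 + 2042589*(-1/394196)) + (564835*(-1/1157823) + 978739*(1/861110)) = (-1126029 - 2042589/394196) + (-564835/1157823 + 978739/861110) = -443878170273/394196 + 646821458347/997012963530 = -221276017507863042294839/196509261085835940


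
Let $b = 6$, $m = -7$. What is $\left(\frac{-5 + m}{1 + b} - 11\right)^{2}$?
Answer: $\frac{7921}{49} \approx 161.65$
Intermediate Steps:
$\left(\frac{-5 + m}{1 + b} - 11\right)^{2} = \left(\frac{-5 - 7}{1 + 6} - 11\right)^{2} = \left(- \frac{12}{7} - 11\right)^{2} = \left(- \frac{89}{7}\right)^{2} = \frac{7921}{49}$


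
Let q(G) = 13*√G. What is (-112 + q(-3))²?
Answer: 12037 - 2912*I*√3 ≈ 12037.0 - 5043.7*I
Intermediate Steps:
(-112 + q(-3))² = (-112 + 13*√(-3))² = (-112 + 13*(I*√3))² = (-112 + 13*I*√3)²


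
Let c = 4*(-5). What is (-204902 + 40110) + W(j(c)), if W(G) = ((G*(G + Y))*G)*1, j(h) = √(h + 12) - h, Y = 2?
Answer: -156488 + 2544*I*√2 ≈ -1.5649e+5 + 3597.8*I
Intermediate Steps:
c = -20
j(h) = √(12 + h) - h
W(G) = G²*(2 + G) (W(G) = ((G*(G + 2))*G)*1 = ((G*(2 + G))*G)*1 = (G²*(2 + G))*1 = G²*(2 + G))
(-204902 + 40110) + W(j(c)) = (-204902 + 40110) + (√(12 - 20) - 1*(-20))²*(2 + (√(12 - 20) - 1*(-20))) = -164792 + (√(-8) + 20)²*(2 + (√(-8) + 20)) = -164792 + (2*I*√2 + 20)²*(2 + (2*I*√2 + 20)) = -164792 + (20 + 2*I*√2)²*(2 + (20 + 2*I*√2)) = -164792 + (20 + 2*I*√2)²*(22 + 2*I*√2)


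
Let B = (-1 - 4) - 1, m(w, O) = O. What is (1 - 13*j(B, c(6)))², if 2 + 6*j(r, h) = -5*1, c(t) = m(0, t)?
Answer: 9409/36 ≈ 261.36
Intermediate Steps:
B = -6 (B = -5 - 1 = -6)
c(t) = t
j(r, h) = -7/6 (j(r, h) = -⅓ + (-5*1)/6 = -⅓ + (⅙)*(-5) = -⅓ - ⅚ = -7/6)
(1 - 13*j(B, c(6)))² = (1 - 13*(-7/6))² = (1 + 91/6)² = (97/6)² = 9409/36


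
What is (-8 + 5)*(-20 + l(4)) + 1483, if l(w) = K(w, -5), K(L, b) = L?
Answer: 1531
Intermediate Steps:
l(w) = w
(-8 + 5)*(-20 + l(4)) + 1483 = (-8 + 5)*(-20 + 4) + 1483 = -3*(-16) + 1483 = 48 + 1483 = 1531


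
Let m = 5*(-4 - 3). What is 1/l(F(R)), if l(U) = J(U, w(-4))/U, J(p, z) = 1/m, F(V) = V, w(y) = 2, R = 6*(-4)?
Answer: 840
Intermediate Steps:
R = -24
m = -35 (m = 5*(-7) = -35)
J(p, z) = -1/35 (J(p, z) = 1/(-35) = -1/35)
l(U) = -1/(35*U)
1/l(F(R)) = 1/(-1/35/(-24)) = 1/(-1/35*(-1/24)) = 1/(1/840) = 840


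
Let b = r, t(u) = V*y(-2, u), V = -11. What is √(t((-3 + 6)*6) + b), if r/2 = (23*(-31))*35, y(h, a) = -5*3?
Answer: I*√49745 ≈ 223.04*I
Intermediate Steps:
y(h, a) = -15
r = -49910 (r = 2*((23*(-31))*35) = 2*(-713*35) = 2*(-24955) = -49910)
t(u) = 165 (t(u) = -11*(-15) = 165)
b = -49910
√(t((-3 + 6)*6) + b) = √(165 - 49910) = √(-49745) = I*√49745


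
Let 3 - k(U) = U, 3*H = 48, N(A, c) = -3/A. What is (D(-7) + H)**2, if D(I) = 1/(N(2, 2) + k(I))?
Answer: 75076/289 ≈ 259.78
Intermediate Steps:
H = 16 (H = (1/3)*48 = 16)
k(U) = 3 - U
D(I) = 1/(3/2 - I) (D(I) = 1/(-3/2 + (3 - I)) = 1/(3/2 - I))
(D(-7) + H)**2 = (-2/(-3 + 2*(-7)) + 16)**2 = (-2/(-3 - 14) + 16)**2 = (-2/(-17) + 16)**2 = (-2*(-1/17) + 16)**2 = (2/17 + 16)**2 = (274/17)**2 = 75076/289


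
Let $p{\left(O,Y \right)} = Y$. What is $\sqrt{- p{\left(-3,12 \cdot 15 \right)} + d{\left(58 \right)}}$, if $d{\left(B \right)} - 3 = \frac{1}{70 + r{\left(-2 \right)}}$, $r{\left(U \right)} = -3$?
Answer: $\frac{77 i \sqrt{134}}{67} \approx 13.304 i$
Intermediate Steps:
$d{\left(B \right)} = \frac{202}{67}$ ($d{\left(B \right)} = 3 + \frac{1}{70 - 3} = 3 + \frac{1}{67} = \frac{202}{67}$)
$\sqrt{- p{\left(-3,12 \cdot 15 \right)} + d{\left(58 \right)}} = \sqrt{- 12 \cdot 15 + \frac{202}{67}} = \sqrt{\left(-1\right) 180 + \frac{202}{67}} = \sqrt{-180 + \frac{202}{67}} = \sqrt{- \frac{11858}{67}} = \frac{77 i \sqrt{134}}{67}$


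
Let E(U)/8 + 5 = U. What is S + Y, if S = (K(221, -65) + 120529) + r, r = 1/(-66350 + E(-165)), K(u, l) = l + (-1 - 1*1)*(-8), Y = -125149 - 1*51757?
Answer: -3820604461/67710 ≈ -56426.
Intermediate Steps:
Y = -176906 (Y = -125149 - 51757 = -176906)
E(U) = -40 + 8*U
K(u, l) = 16 + l (K(u, l) = l + (-1 - 1)*(-8) = l - 2*(-8) = l + 16 = 16 + l)
r = -1/67710 (r = 1/(-66350 + (-40 + 8*(-165))) = 1/(-66350 + (-40 - 1320)) = 1/(-66350 - 1360) = 1/(-67710) = -1/67710 ≈ -1.4769e-5)
S = 8157700799/67710 (S = ((16 - 65) + 120529) - 1/67710 = (-49 + 120529) - 1/67710 = 120480 - 1/67710 = 8157700799/67710 ≈ 1.2048e+5)
S + Y = 8157700799/67710 - 176906 = -3820604461/67710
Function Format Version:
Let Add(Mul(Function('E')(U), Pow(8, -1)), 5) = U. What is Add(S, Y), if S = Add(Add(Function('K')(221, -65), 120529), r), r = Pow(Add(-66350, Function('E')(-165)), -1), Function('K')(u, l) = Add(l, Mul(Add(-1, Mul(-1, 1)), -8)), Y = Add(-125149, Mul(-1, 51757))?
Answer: Rational(-3820604461, 67710) ≈ -56426.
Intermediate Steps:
Y = -176906 (Y = Add(-125149, -51757) = -176906)
Function('E')(U) = Add(-40, Mul(8, U))
Function('K')(u, l) = Add(16, l) (Function('K')(u, l) = Add(l, Mul(Add(-1, -1), -8)) = Add(l, Mul(-2, -8)) = Add(l, 16) = Add(16, l))
r = Rational(-1, 67710) (r = Pow(Add(-66350, Add(-40, Mul(8, -165))), -1) = Pow(Add(-66350, Add(-40, -1320)), -1) = Pow(Add(-66350, -1360), -1) = Pow(-67710, -1) = Rational(-1, 67710) ≈ -1.4769e-5)
S = Rational(8157700799, 67710) (S = Add(Add(Add(16, -65), 120529), Rational(-1, 67710)) = Add(Add(-49, 120529), Rational(-1, 67710)) = Add(120480, Rational(-1, 67710)) = Rational(8157700799, 67710) ≈ 1.2048e+5)
Add(S, Y) = Add(Rational(8157700799, 67710), -176906) = Rational(-3820604461, 67710)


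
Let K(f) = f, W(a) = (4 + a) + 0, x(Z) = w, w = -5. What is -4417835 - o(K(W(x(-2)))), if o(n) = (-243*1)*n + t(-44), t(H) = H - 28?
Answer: -4418006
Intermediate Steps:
x(Z) = -5
t(H) = -28 + H
W(a) = 4 + a
o(n) = -72 - 243*n (o(n) = (-243*1)*n + (-28 - 44) = -243*n - 72 = -72 - 243*n)
-4417835 - o(K(W(x(-2)))) = -4417835 - (-72 - 243*(4 - 5)) = -4417835 - (-72 - 243*(-1)) = -4417835 - (-72 + 243) = -4417835 - 1*171 = -4417835 - 171 = -4418006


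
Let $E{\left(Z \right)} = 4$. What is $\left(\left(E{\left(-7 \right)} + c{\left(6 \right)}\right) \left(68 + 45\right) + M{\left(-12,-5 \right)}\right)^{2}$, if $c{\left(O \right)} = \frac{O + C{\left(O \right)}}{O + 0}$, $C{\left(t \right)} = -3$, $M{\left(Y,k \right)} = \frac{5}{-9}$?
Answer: $\frac{83594449}{324} \approx 2.5801 \cdot 10^{5}$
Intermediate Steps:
$M{\left(Y,k \right)} = - \frac{5}{9}$ ($M{\left(Y,k \right)} = 5 \left(- \frac{1}{9}\right) = - \frac{5}{9}$)
$c{\left(O \right)} = \frac{-3 + O}{O}$ ($c{\left(O \right)} = \frac{O - 3}{O + 0} = \frac{-3 + O}{O}$)
$\left(\left(E{\left(-7 \right)} + c{\left(6 \right)}\right) \left(68 + 45\right) + M{\left(-12,-5 \right)}\right)^{2} = \left(\left(4 + \frac{-3 + 6}{6}\right) \left(68 + 45\right) - \frac{5}{9}\right)^{2} = \left(\left(4 + \frac{1}{6} \cdot 3\right) 113 - \frac{5}{9}\right)^{2} = \left(\left(4 + \frac{1}{2}\right) 113 - \frac{5}{9}\right)^{2} = \left(\frac{9}{2} \cdot 113 - \frac{5}{9}\right)^{2} = \left(\frac{1017}{2} - \frac{5}{9}\right)^{2} = \left(\frac{9143}{18}\right)^{2} = \frac{83594449}{324}$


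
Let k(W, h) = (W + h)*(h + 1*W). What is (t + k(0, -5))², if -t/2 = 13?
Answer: 1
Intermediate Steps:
t = -26 (t = -2*13 = -26)
k(W, h) = (W + h)² (k(W, h) = (W + h)*(h + W) = (W + h)*(W + h) = (W + h)²)
(t + k(0, -5))² = (-26 + (0 - 5)²)² = (-26 + (-5)²)² = (-26 + 25)² = (-1)² = 1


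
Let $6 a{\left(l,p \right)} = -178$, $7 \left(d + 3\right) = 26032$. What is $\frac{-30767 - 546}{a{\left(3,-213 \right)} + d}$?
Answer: $- \frac{657573}{77410} \approx -8.4947$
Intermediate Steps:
$d = \frac{26011}{7}$ ($d = -3 + \frac{1}{7} \cdot 26032 = -3 + \frac{26032}{7} = \frac{26011}{7} \approx 3715.9$)
$a{\left(l,p \right)} = - \frac{89}{3}$ ($a{\left(l,p \right)} = \frac{1}{6} \left(-178\right) = - \frac{89}{3}$)
$\frac{-30767 - 546}{a{\left(3,-213 \right)} + d} = \frac{-30767 - 546}{- \frac{89}{3} + \frac{26011}{7}} = - \frac{31313}{\frac{77410}{21}} = \left(-31313\right) \frac{21}{77410} = - \frac{657573}{77410}$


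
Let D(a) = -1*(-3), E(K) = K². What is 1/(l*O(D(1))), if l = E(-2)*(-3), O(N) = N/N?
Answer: -1/12 ≈ -0.083333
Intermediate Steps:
D(a) = 3
O(N) = 1
l = -12 (l = (-2)²*(-3) = 4*(-3) = -12)
1/(l*O(D(1))) = 1/(-12*1) = 1/(-12) = -1/12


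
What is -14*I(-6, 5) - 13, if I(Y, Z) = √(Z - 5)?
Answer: -13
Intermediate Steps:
I(Y, Z) = √(-5 + Z)
-14*I(-6, 5) - 13 = -14*√(-5 + 5) - 13 = -14*√0 - 13 = -14*0 - 13 = 0 - 13 = -13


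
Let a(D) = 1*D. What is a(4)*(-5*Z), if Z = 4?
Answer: -80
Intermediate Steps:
a(D) = D
a(4)*(-5*Z) = 4*(-5*4) = 4*(-20) = -80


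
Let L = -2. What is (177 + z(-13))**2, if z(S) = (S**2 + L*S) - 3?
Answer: 136161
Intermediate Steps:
z(S) = -3 + S**2 - 2*S (z(S) = (S**2 - 2*S) - 3 = -3 + S**2 - 2*S)
(177 + z(-13))**2 = (177 + (-3 + (-13)**2 - 2*(-13)))**2 = (177 + (-3 + 169 + 26))**2 = (177 + 192)**2 = 369**2 = 136161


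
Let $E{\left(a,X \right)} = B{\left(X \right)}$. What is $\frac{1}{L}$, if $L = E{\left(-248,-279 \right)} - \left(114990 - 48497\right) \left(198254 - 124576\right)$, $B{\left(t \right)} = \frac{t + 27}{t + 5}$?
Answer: $- \frac{137}{671172761672} \approx -2.0412 \cdot 10^{-10}$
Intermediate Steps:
$B{\left(t \right)} = \frac{27 + t}{5 + t}$
$E{\left(a,X \right)} = \frac{27 + X}{5 + X}$
$L = - \frac{671172761672}{137}$ ($L = \frac{27 - 279}{5 - 279} - \left(114990 - 48497\right) \left(198254 - 124576\right) = \frac{1}{-274} \left(-252\right) - 66493 \cdot 73678 = \left(- \frac{1}{274}\right) \left(-252\right) - 4899071254 = \frac{126}{137} - 4899071254 = - \frac{671172761672}{137} \approx -4.8991 \cdot 10^{9}$)
$\frac{1}{L} = \frac{1}{- \frac{671172761672}{137}} = - \frac{137}{671172761672}$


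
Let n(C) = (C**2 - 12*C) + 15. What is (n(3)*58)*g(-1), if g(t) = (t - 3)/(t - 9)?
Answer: -1392/5 ≈ -278.40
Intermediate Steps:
n(C) = 15 + C**2 - 12*C
g(t) = (-3 + t)/(-9 + t)
(n(3)*58)*g(-1) = ((15 + 3**2 - 12*3)*58)*((-3 - 1)/(-9 - 1)) = ((15 + 9 - 36)*58)*(-4/(-10)) = (-12*58)*(-1/10*(-4)) = -696*2/5 = -1392/5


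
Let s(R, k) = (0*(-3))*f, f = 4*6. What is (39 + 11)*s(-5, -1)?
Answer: 0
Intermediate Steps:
f = 24
s(R, k) = 0 (s(R, k) = (0*(-3))*24 = 0*24 = 0)
(39 + 11)*s(-5, -1) = (39 + 11)*0 = 50*0 = 0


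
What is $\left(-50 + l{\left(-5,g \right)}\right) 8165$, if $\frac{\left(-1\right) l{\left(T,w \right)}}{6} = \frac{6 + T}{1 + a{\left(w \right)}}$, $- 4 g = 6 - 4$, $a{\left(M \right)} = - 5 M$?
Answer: $- \frac{2955730}{7} \approx -4.2225 \cdot 10^{5}$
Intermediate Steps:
$g = - \frac{1}{2}$ ($g = - \frac{6 - 4}{4} = \left(- \frac{1}{4}\right) 2 = - \frac{1}{2} \approx -0.5$)
$l{\left(T,w \right)} = - \frac{6 \left(6 + T\right)}{1 - 5 w}$ ($l{\left(T,w \right)} = - 6 \frac{6 + T}{1 - 5 w} = - \frac{6 \left(6 + T\right)}{1 - 5 w}$)
$\left(-50 + l{\left(-5,g \right)}\right) 8165 = \left(-50 + \frac{6 \left(6 - 5\right)}{-1 + 5 \left(- \frac{1}{2}\right)}\right) 8165 = \left(-50 + 6 \frac{1}{-1 - \frac{5}{2}} \cdot 1\right) 8165 = \left(-50 + 6 \frac{1}{- \frac{7}{2}} \cdot 1\right) 8165 = \left(-50 + 6 \left(- \frac{2}{7}\right) 1\right) 8165 = \left(-50 - \frac{12}{7}\right) 8165 = \left(- \frac{362}{7}\right) 8165 = - \frac{2955730}{7}$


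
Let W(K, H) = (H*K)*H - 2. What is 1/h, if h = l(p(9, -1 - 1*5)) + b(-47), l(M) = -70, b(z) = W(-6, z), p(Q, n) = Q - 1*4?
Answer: -1/13326 ≈ -7.5041e-5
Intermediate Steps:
W(K, H) = -2 + K*H² (W(K, H) = K*H² - 2 = -2 + K*H²)
p(Q, n) = -4 + Q (p(Q, n) = Q - 4 = -4 + Q)
b(z) = -2 - 6*z²
h = -13326 (h = -70 + (-2 - 6*(-47)²) = -70 + (-2 - 6*2209) = -70 + (-2 - 13254) = -70 - 13256 = -13326)
1/h = 1/(-13326) = -1/13326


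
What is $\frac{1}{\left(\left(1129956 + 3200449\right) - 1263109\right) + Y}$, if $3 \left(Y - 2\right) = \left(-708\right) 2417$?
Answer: $\frac{1}{2496886} \approx 4.005 \cdot 10^{-7}$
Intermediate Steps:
$Y = -570410$ ($Y = 2 + \frac{\left(-708\right) 2417}{3} = 2 + \frac{1}{3} \left(-1711236\right) = 2 - 570412 = -570410$)
$\frac{1}{\left(\left(1129956 + 3200449\right) - 1263109\right) + Y} = \frac{1}{\left(\left(1129956 + 3200449\right) - 1263109\right) - 570410} = \frac{1}{\left(4330405 - 1263109\right) - 570410} = \frac{1}{3067296 - 570410} = \frac{1}{2496886}$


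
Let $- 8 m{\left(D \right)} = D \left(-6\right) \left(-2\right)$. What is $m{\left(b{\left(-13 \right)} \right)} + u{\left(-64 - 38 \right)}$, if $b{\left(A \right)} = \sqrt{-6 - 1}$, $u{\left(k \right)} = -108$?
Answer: $-108 - \frac{3 i \sqrt{7}}{2} \approx -108.0 - 3.9686 i$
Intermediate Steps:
$b{\left(A \right)} = i \sqrt{7}$ ($b{\left(A \right)} = \sqrt{-7} = i \sqrt{7}$)
$m{\left(D \right)} = - \frac{3 D}{2}$ ($m{\left(D \right)} = - \frac{D \left(-6\right) \left(-2\right)}{8} = - \frac{- 6 D \left(-2\right)}{8} = - \frac{12 D}{8} = - \frac{3 D}{2}$)
$m{\left(b{\left(-13 \right)} \right)} + u{\left(-64 - 38 \right)} = - \frac{3 i \sqrt{7}}{2} - 108 = -108 - \frac{3 i \sqrt{7}}{2}$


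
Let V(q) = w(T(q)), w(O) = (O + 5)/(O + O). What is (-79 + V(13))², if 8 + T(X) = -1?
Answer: 502681/81 ≈ 6205.9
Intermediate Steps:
T(X) = -9 (T(X) = -8 - 1 = -9)
w(O) = (5 + O)/(2*O) (w(O) = (5 + O)/((2*O)) = (5 + O)*(1/(2*O)) = (5 + O)/(2*O))
V(q) = 2/9 (V(q) = (½)*(5 - 9)/(-9) = (½)*(-⅑)*(-4) = 2/9)
(-79 + V(13))² = (-79 + 2/9)² = (-709/9)² = 502681/81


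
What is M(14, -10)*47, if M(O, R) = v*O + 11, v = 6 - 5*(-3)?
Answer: 14335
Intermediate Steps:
v = 21 (v = 6 + 15 = 21)
M(O, R) = 11 + 21*O (M(O, R) = 21*O + 11 = 11 + 21*O)
M(14, -10)*47 = (11 + 21*14)*47 = (11 + 294)*47 = 305*47 = 14335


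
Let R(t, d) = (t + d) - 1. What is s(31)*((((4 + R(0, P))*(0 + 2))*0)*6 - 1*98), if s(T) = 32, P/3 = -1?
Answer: -3136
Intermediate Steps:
P = -3 (P = 3*(-1) = -3)
R(t, d) = -1 + d + t (R(t, d) = (d + t) - 1 = -1 + d + t)
s(31)*((((4 + R(0, P))*(0 + 2))*0)*6 - 1*98) = 32*((((4 + (-1 - 3 + 0))*(0 + 2))*0)*6 - 1*98) = 32*((((4 - 4)*2)*0)*6 - 98) = 32*(((0*2)*0)*6 - 98) = 32*((0*0)*6 - 98) = 32*(0*6 - 98) = 32*(0 - 98) = 32*(-98) = -3136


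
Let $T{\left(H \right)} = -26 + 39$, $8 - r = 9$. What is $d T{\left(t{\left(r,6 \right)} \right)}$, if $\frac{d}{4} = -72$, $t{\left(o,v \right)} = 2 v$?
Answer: $-3744$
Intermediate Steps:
$r = -1$ ($r = 8 - 9 = -1$)
$d = -288$ ($d = 4 \left(-72\right) = -288$)
$T{\left(H \right)} = 13$
$d T{\left(t{\left(r,6 \right)} \right)} = \left(-288\right) 13 = -3744$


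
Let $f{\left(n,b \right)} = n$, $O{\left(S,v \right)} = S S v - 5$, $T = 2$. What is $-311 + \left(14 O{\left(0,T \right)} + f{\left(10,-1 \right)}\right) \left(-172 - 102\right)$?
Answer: $16129$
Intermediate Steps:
$O{\left(S,v \right)} = -5 + v S^{2}$ ($O{\left(S,v \right)} = S^{2} v - 5 = v S^{2} - 5 = -5 + v S^{2}$)
$-311 + \left(14 O{\left(0,T \right)} + f{\left(10,-1 \right)}\right) \left(-172 - 102\right) = -311 + \left(14 \left(-5 + 2 \cdot 0^{2}\right) + 10\right) \left(-172 - 102\right) = -311 + \left(14 \left(-5 + 2 \cdot 0\right) + 10\right) \left(-274\right) = -311 + \left(14 \left(-5 + 0\right) + 10\right) \left(-274\right) = -311 + \left(14 \left(-5\right) + 10\right) \left(-274\right) = -311 + \left(-70 + 10\right) \left(-274\right) = -311 - -16440 = -311 + 16440 = 16129$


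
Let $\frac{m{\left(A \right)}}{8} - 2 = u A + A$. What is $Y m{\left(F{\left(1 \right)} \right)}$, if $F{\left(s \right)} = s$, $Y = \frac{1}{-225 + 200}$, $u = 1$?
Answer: $- \frac{32}{25} \approx -1.28$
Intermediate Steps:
$Y = - \frac{1}{25}$ ($Y = \frac{1}{-25} = - \frac{1}{25} \approx -0.04$)
$m{\left(A \right)} = 16 + 16 A$ ($m{\left(A \right)} = 16 + 8 \left(1 A + A\right) = 16 + 8 \left(A + A\right) = 16 + 8 \cdot 2 A = 16 + 16 A$)
$Y m{\left(F{\left(1 \right)} \right)} = - \frac{16 + 16 \cdot 1}{25} = - \frac{16 + 16}{25} = \left(- \frac{1}{25}\right) 32 = - \frac{32}{25}$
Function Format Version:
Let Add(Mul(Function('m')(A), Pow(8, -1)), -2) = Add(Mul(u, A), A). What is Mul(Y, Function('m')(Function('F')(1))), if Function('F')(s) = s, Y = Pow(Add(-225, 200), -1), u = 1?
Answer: Rational(-32, 25) ≈ -1.2800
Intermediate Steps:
Y = Rational(-1, 25) (Y = Pow(-25, -1) = Rational(-1, 25) ≈ -0.040000)
Function('m')(A) = Add(16, Mul(16, A)) (Function('m')(A) = Add(16, Mul(8, Add(Mul(1, A), A))) = Add(16, Mul(8, Add(A, A))) = Add(16, Mul(8, Mul(2, A))) = Add(16, Mul(16, A)))
Mul(Y, Function('m')(Function('F')(1))) = Mul(Rational(-1, 25), Add(16, Mul(16, 1))) = Mul(Rational(-1, 25), Add(16, 16)) = Mul(Rational(-1, 25), 32) = Rational(-32, 25)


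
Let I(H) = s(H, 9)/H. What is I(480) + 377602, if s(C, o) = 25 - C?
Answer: 36249701/96 ≈ 3.7760e+5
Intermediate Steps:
I(H) = (25 - H)/H
I(480) + 377602 = (25 - 1*480)/480 + 377602 = (25 - 480)/480 + 377602 = (1/480)*(-455) + 377602 = -91/96 + 377602 = 36249701/96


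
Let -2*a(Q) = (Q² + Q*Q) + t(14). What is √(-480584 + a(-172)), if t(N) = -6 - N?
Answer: I*√510158 ≈ 714.25*I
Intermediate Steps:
a(Q) = 10 - Q² (a(Q) = -((Q² + Q*Q) + (-6 - 1*14))/2 = -((Q² + Q²) + (-6 - 14))/2 = -(2*Q² - 20)/2 = -(-20 + 2*Q²)/2 = 10 - Q²)
√(-480584 + a(-172)) = √(-480584 + (10 - 1*(-172)²)) = √(-480584 + (10 - 1*29584)) = √(-480584 + (10 - 29584)) = √(-480584 - 29574) = √(-510158) = I*√510158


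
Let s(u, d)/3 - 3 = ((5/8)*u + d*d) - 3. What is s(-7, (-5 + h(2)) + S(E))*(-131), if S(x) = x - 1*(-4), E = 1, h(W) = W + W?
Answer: -36549/8 ≈ -4568.6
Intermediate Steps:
h(W) = 2*W
S(x) = 4 + x (S(x) = x + 4 = 4 + x)
s(u, d) = 3*d**2 + 15*u/8 (s(u, d) = 9 + 3*(((5/8)*u + d*d) - 3) = 9 + 3*(((5*(1/8))*u + d**2) - 3) = 9 + 3*((5*u/8 + d**2) - 3) = 9 + 3*((d**2 + 5*u/8) - 3) = 9 + 3*(-3 + d**2 + 5*u/8) = 9 + (-9 + 3*d**2 + 15*u/8) = 3*d**2 + 15*u/8)
s(-7, (-5 + h(2)) + S(E))*(-131) = (3*((-5 + 2*2) + (4 + 1))**2 + (15/8)*(-7))*(-131) = (3*((-5 + 4) + 5)**2 - 105/8)*(-131) = (3*(-1 + 5)**2 - 105/8)*(-131) = (3*4**2 - 105/8)*(-131) = (3*16 - 105/8)*(-131) = (48 - 105/8)*(-131) = (279/8)*(-131) = -36549/8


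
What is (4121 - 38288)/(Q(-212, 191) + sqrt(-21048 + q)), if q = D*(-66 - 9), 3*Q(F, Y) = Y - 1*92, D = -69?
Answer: -34167/514 + 11389*I*sqrt(15873)/5654 ≈ -66.473 + 253.78*I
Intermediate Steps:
Q(F, Y) = -92/3 + Y/3 (Q(F, Y) = (Y - 1*92)/3 = (Y - 92)/3 = (-92 + Y)/3 = -92/3 + Y/3)
q = 5175 (q = -69*(-66 - 9) = -69*(-75) = 5175)
(4121 - 38288)/(Q(-212, 191) + sqrt(-21048 + q)) = (4121 - 38288)/((-92/3 + (1/3)*191) + sqrt(-21048 + 5175)) = -34167/((-92/3 + 191/3) + sqrt(-15873)) = -34167/(33 + I*sqrt(15873))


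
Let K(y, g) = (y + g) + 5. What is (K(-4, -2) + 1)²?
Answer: 0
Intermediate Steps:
K(y, g) = 5 + g + y (K(y, g) = (g + y) + 5 = 5 + g + y)
(K(-4, -2) + 1)² = ((5 - 2 - 4) + 1)² = (-1 + 1)² = 0² = 0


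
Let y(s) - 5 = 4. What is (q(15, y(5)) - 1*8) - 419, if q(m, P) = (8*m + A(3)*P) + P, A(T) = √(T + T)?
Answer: -298 + 9*√6 ≈ -275.95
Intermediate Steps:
A(T) = √2*√T (A(T) = √(2*T) = √2*√T)
y(s) = 9 (y(s) = 5 + 4 = 9)
q(m, P) = P + 8*m + P*√6 (q(m, P) = (8*m + (√2*√3)*P) + P = (8*m + √6*P) + P = (8*m + P*√6) + P = P + 8*m + P*√6)
(q(15, y(5)) - 1*8) - 419 = ((9 + 8*15 + 9*√6) - 1*8) - 419 = ((9 + 120 + 9*√6) - 8) - 419 = ((129 + 9*√6) - 8) - 419 = (121 + 9*√6) - 419 = -298 + 9*√6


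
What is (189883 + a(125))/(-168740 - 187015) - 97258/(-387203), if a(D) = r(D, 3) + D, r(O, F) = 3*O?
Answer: -13038949653/45916467755 ≈ -0.28397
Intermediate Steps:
a(D) = 4*D (a(D) = 3*D + D = 4*D)
(189883 + a(125))/(-168740 - 187015) - 97258/(-387203) = (189883 + 4*125)/(-168740 - 187015) - 97258/(-387203) = (189883 + 500)/(-355755) - 97258*(-1/387203) = 190383*(-1/355755) + 97258/387203 = -63461/118585 + 97258/387203 = -13038949653/45916467755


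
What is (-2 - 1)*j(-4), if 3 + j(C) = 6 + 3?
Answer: -18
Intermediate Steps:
j(C) = 6 (j(C) = -3 + (6 + 3) = -3 + 9 = 6)
(-2 - 1)*j(-4) = (-2 - 1)*6 = -3*6 = -18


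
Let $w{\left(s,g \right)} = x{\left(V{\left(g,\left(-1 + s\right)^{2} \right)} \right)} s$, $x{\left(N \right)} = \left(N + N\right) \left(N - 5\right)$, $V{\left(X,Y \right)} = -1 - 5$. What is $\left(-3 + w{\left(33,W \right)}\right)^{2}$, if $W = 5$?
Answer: $18948609$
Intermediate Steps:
$V{\left(X,Y \right)} = -6$ ($V{\left(X,Y \right)} = -1 - 5 = -6$)
$x{\left(N \right)} = 2 N \left(-5 + N\right)$
$w{\left(s,g \right)} = 132 s$ ($w{\left(s,g \right)} = 2 \left(-6\right) \left(-5 - 6\right) s = 2 \left(-6\right) \left(-11\right) s = 132 s$)
$\left(-3 + w{\left(33,W \right)}\right)^{2} = \left(-3 + 132 \cdot 33\right)^{2} = \left(-3 + 4356\right)^{2} = 4353^{2} = 18948609$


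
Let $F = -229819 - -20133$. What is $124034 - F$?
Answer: $333720$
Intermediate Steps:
$F = -209686$ ($F = -229819 + 20133 = -209686$)
$124034 - F = 124034 - -209686 = 124034 + 209686 = 333720$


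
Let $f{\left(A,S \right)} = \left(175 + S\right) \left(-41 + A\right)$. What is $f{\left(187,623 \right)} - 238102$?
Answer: $-121594$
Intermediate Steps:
$f{\left(A,S \right)} = \left(-41 + A\right) \left(175 + S\right)$
$f{\left(187,623 \right)} - 238102 = \left(-7175 - 25543 + 175 \cdot 187 + 187 \cdot 623\right) - 238102 = \left(-7175 - 25543 + 32725 + 116501\right) - 238102 = 116508 - 238102 = -121594$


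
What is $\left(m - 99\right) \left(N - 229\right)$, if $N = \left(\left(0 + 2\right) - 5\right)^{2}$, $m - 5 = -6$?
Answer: $22000$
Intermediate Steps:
$m = -1$ ($m = 5 - 6 = -1$)
$N = 9$ ($N = \left(2 - 5\right)^{2} = \left(-3\right)^{2} = 9$)
$\left(m - 99\right) \left(N - 229\right) = \left(-1 - 99\right) \left(9 - 229\right) = \left(-1 - 99\right) \left(-220\right) = \left(-100\right) \left(-220\right) = 22000$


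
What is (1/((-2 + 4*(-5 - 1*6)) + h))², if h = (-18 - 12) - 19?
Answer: 1/9025 ≈ 0.00011080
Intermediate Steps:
h = -49 (h = -30 - 19 = -49)
(1/((-2 + 4*(-5 - 1*6)) + h))² = (1/((-2 + 4*(-5 - 1*6)) - 49))² = (1/((-2 + 4*(-5 - 6)) - 49))² = (1/((-2 + 4*(-11)) - 49))² = (1/((-2 - 44) - 49))² = (1/(-46 - 49))² = (1/(-95))² = (-1/95)² = 1/9025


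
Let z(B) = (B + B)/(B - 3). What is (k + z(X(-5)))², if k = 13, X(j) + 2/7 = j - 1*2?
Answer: 29929/144 ≈ 207.84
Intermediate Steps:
X(j) = -16/7 + j (X(j) = -2/7 + (j - 1*2) = -2/7 + (j - 2) = -2/7 + (-2 + j) = -16/7 + j)
z(B) = 2*B/(-3 + B) (z(B) = (2*B)/(-3 + B) = 2*B/(-3 + B))
(k + z(X(-5)))² = (13 + 2*(-16/7 - 5)/(-3 + (-16/7 - 5)))² = (13 + 2*(-51/7)/(-3 - 51/7))² = (13 + 2*(-51/7)/(-72/7))² = (13 + 2*(-51/7)*(-7/72))² = (13 + 17/12)² = (173/12)² = 29929/144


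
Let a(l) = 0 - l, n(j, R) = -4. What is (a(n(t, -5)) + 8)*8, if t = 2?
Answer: 96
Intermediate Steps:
a(l) = -l
(a(n(t, -5)) + 8)*8 = (-1*(-4) + 8)*8 = (4 + 8)*8 = 12*8 = 96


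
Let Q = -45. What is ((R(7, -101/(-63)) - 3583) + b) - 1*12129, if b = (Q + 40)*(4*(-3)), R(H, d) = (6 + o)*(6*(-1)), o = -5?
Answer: -15658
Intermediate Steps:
R(H, d) = -6 (R(H, d) = (6 - 5)*(6*(-1)) = 1*(-6) = -6)
b = 60 (b = (-45 + 40)*(4*(-3)) = -5*(-12) = 60)
((R(7, -101/(-63)) - 3583) + b) - 1*12129 = ((-6 - 3583) + 60) - 1*12129 = (-3589 + 60) - 12129 = -3529 - 12129 = -15658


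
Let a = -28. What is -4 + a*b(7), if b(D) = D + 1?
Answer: -228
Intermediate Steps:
b(D) = 1 + D
-4 + a*b(7) = -4 - 28*(1 + 7) = -4 - 28*8 = -4 - 224 = -228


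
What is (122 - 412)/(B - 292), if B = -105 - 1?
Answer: 145/199 ≈ 0.72864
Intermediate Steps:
B = -106
(122 - 412)/(B - 292) = (122 - 412)/(-106 - 292) = -290/(-398) = -290*(-1/398) = 145/199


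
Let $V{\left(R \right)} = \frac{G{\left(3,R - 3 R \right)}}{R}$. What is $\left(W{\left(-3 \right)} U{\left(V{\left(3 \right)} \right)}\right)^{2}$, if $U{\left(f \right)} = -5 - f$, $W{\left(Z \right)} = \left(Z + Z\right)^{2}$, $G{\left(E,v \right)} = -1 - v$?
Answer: $57600$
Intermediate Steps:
$V{\left(R \right)} = \frac{-1 + 2 R}{R}$ ($V{\left(R \right)} = \frac{-1 - \left(R - 3 R\right)}{R} = \frac{-1 - - 2 R}{R} = \frac{-1 + 2 R}{R}$)
$W{\left(Z \right)} = 4 Z^{2}$ ($W{\left(Z \right)} = \left(2 Z\right)^{2} = 4 Z^{2}$)
$\left(W{\left(-3 \right)} U{\left(V{\left(3 \right)} \right)}\right)^{2} = \left(4 \left(-3\right)^{2} \left(-5 - \left(2 - \frac{1}{3}\right)\right)\right)^{2} = \left(4 \cdot 9 \left(-5 - \left(2 - \frac{1}{3}\right)\right)\right)^{2} = \left(36 \left(-5 - \left(2 - \frac{1}{3}\right)\right)\right)^{2} = \left(36 \left(-5 - \frac{5}{3}\right)\right)^{2} = \left(36 \left(- \frac{20}{3}\right)\right)^{2} = \left(-240\right)^{2} = 57600$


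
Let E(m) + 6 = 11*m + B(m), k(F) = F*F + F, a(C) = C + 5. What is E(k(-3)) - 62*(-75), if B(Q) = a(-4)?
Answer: 4711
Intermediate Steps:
a(C) = 5 + C
B(Q) = 1 (B(Q) = 5 - 4 = 1)
k(F) = F + F² (k(F) = F² + F = F + F²)
E(m) = -5 + 11*m (E(m) = -6 + (11*m + 1) = -6 + (1 + 11*m) = -5 + 11*m)
E(k(-3)) - 62*(-75) = (-5 + 11*(-3*(1 - 3))) - 62*(-75) = (-5 + 11*(-3*(-2))) + 4650 = (-5 + 11*6) + 4650 = (-5 + 66) + 4650 = 61 + 4650 = 4711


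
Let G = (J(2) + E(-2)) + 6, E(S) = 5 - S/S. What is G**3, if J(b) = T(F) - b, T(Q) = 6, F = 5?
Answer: 2744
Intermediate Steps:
E(S) = 4 (E(S) = 5 - 1*1 = 5 - 1 = 4)
J(b) = 6 - b
G = 14 (G = ((6 - 1*2) + 4) + 6 = ((6 - 2) + 4) + 6 = (4 + 4) + 6 = 8 + 6 = 14)
G**3 = 14**3 = 2744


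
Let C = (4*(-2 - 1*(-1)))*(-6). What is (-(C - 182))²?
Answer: 24964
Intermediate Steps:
C = 24 (C = (4*(-2 + 1))*(-6) = (4*(-1))*(-6) = -4*(-6) = 24)
(-(C - 182))² = (-(24 - 182))² = (-1*(-158))² = 158² = 24964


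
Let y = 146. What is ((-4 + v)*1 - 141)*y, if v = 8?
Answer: -20002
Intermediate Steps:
((-4 + v)*1 - 141)*y = ((-4 + 8)*1 - 141)*146 = (4*1 - 141)*146 = (4 - 141)*146 = -137*146 = -20002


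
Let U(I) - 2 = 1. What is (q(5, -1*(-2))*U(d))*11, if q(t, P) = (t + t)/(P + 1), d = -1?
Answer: 110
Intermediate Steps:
U(I) = 3 (U(I) = 2 + 1 = 3)
q(t, P) = 2*t/(1 + P) (q(t, P) = (2*t)/(1 + P) = 2*t/(1 + P))
(q(5, -1*(-2))*U(d))*11 = ((2*5/(1 - 1*(-2)))*3)*11 = ((2*5/(1 + 2))*3)*11 = ((2*5/3)*3)*11 = ((2*5*(⅓))*3)*11 = ((10/3)*3)*11 = 10*11 = 110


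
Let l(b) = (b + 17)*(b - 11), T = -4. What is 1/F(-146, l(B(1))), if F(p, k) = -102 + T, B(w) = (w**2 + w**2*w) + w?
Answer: -1/106 ≈ -0.0094340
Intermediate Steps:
B(w) = w + w**2 + w**3 (B(w) = (w**2 + w**3) + w = w + w**2 + w**3)
l(b) = (-11 + b)*(17 + b) (l(b) = (17 + b)*(-11 + b) = (-11 + b)*(17 + b))
F(p, k) = -106 (F(p, k) = -102 - 4 = -106)
1/F(-146, l(B(1))) = 1/(-106) = -1/106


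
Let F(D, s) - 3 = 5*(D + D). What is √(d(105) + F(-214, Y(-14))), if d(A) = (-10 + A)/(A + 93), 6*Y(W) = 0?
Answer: I*√9306682/66 ≈ 46.223*I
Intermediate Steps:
Y(W) = 0 (Y(W) = (⅙)*0 = 0)
d(A) = (-10 + A)/(93 + A)
F(D, s) = 3 + 10*D (F(D, s) = 3 + 5*(D + D) = 3 + 5*(2*D) = 3 + 10*D)
√(d(105) + F(-214, Y(-14))) = √((-10 + 105)/(93 + 105) + (3 + 10*(-214))) = √(95/198 + (3 - 2140)) = √((1/198)*95 - 2137) = √(95/198 - 2137) = √(-423031/198) = I*√9306682/66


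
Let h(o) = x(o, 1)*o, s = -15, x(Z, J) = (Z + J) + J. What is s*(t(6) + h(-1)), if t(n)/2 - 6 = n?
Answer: -345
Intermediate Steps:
t(n) = 12 + 2*n
x(Z, J) = Z + 2*J (x(Z, J) = (J + Z) + J = Z + 2*J)
h(o) = o*(2 + o) (h(o) = (o + 2*1)*o = (o + 2)*o = (2 + o)*o = o*(2 + o))
s*(t(6) + h(-1)) = -15*((12 + 2*6) - (2 - 1)) = -15*((12 + 12) - 1*1) = -15*(24 - 1) = -15*23 = -345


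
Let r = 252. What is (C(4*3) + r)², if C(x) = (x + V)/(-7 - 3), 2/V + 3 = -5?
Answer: 100661089/1600 ≈ 62913.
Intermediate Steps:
V = -¼ (V = 2/(-3 - 5) = 2/(-8) = 2*(-⅛) = -¼ ≈ -0.25000)
C(x) = 1/40 - x/10 (C(x) = (x - ¼)/(-7 - 3) = (-¼ + x)/(-10) = (-¼ + x)*(-⅒) = 1/40 - x/10)
(C(4*3) + r)² = ((1/40 - 2*3/5) + 252)² = ((1/40 - ⅒*12) + 252)² = ((1/40 - 6/5) + 252)² = (-47/40 + 252)² = (10033/40)² = 100661089/1600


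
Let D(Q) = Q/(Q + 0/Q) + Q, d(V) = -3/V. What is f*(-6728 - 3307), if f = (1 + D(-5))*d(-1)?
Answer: 90315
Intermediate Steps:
D(Q) = 1 + Q (D(Q) = Q/(Q + 0) + Q = Q/Q + Q = 1 + Q)
f = -9 (f = (1 + (1 - 5))*(-3/(-1)) = (1 - 4)*(-3*(-1)) = -3*3 = -9)
f*(-6728 - 3307) = -9*(-6728 - 3307) = -9*(-10035) = 90315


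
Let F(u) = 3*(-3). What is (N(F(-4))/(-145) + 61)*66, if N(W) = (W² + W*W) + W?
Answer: 573672/145 ≈ 3956.4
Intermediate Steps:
F(u) = -9
N(W) = W + 2*W² (N(W) = (W² + W²) + W = 2*W² + W = W + 2*W²)
(N(F(-4))/(-145) + 61)*66 = (-9*(1 + 2*(-9))/(-145) + 61)*66 = (-9*(1 - 18)*(-1/145) + 61)*66 = (-9*(-17)*(-1/145) + 61)*66 = (153*(-1/145) + 61)*66 = (-153/145 + 61)*66 = (8692/145)*66 = 573672/145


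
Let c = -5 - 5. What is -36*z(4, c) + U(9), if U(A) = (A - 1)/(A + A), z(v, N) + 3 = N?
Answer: 4216/9 ≈ 468.44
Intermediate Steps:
c = -10
z(v, N) = -3 + N
U(A) = (-1 + A)/(2*A) (U(A) = (-1 + A)/((2*A)) = (-1 + A)*(1/(2*A)) = (-1 + A)/(2*A))
-36*z(4, c) + U(9) = -36*(-3 - 10) + (½)*(-1 + 9)/9 = -36*(-13) + (½)*(⅑)*8 = 468 + 4/9 = 4216/9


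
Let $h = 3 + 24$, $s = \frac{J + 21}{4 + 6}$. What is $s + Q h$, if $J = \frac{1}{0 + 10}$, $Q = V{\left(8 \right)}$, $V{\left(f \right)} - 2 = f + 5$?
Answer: $\frac{40711}{100} \approx 407.11$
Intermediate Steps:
$V{\left(f \right)} = 7 + f$ ($V{\left(f \right)} = 2 + \left(f + 5\right) = 2 + \left(5 + f\right) = 7 + f$)
$Q = 15$ ($Q = 7 + 8 = 15$)
$J = \frac{1}{10} \approx 0.1$
$s = \frac{211}{100}$ ($s = \frac{\frac{1}{10} + 21}{4 + 6} = \frac{211}{10 \cdot 10} = \frac{211}{10} \cdot \frac{1}{10} = \frac{211}{100} \approx 2.11$)
$h = 27$
$s + Q h = \frac{211}{100} + 15 \cdot 27 = \frac{211}{100} + 405 = \frac{40711}{100}$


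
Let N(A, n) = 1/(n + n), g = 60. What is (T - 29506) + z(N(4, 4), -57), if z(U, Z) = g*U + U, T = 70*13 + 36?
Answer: -228419/8 ≈ -28552.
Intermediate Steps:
N(A, n) = 1/(2*n)
T = 946 (T = 910 + 36 = 946)
z(U, Z) = 61*U (z(U, Z) = 60*U + U = 61*U)
(T - 29506) + z(N(4, 4), -57) = (946 - 29506) + 61*((1/2)/4) = -28560 + 61*((1/2)*(1/4)) = -28560 + 61*(1/8) = -28560 + 61/8 = -228419/8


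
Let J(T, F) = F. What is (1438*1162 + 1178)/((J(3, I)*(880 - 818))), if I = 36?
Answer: 278689/372 ≈ 749.16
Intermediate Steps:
(1438*1162 + 1178)/((J(3, I)*(880 - 818))) = (1438*1162 + 1178)/((36*(880 - 818))) = (1670956 + 1178)/((36*62)) = 1672134/2232 = 1672134*(1/2232) = 278689/372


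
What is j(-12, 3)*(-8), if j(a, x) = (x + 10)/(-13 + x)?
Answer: 52/5 ≈ 10.400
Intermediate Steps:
j(a, x) = (10 + x)/(-13 + x)
j(-12, 3)*(-8) = ((10 + 3)/(-13 + 3))*(-8) = (13/(-10))*(-8) = -⅒*13*(-8) = -13/10*(-8) = 52/5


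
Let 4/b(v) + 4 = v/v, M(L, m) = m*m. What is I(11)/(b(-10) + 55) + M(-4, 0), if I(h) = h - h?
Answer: 0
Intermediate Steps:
M(L, m) = m²
b(v) = -4/3 (b(v) = 4/(-4 + v/v) = 4/(-4 + 1) = 4/(-3) = 4*(-⅓) = -4/3)
I(h) = 0
I(11)/(b(-10) + 55) + M(-4, 0) = 0/(-4/3 + 55) + 0² = 0/(161/3) + 0 = 0*(3/161) + 0 = 0 + 0 = 0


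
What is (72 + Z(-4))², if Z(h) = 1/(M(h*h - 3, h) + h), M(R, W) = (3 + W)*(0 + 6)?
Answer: 516961/100 ≈ 5169.6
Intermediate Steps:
M(R, W) = 18 + 6*W (M(R, W) = (3 + W)*6 = 18 + 6*W)
Z(h) = 1/(18 + 7*h) (Z(h) = 1/((18 + 6*h) + h) = 1/(18 + 7*h))
(72 + Z(-4))² = (72 + 1/(18 + 7*(-4)))² = (72 + 1/(18 - 28))² = (72 + 1/(-10))² = (72 - ⅒)² = (719/10)² = 516961/100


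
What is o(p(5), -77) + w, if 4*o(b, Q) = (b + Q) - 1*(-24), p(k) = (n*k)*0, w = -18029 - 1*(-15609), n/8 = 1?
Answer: -9733/4 ≈ -2433.3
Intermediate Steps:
n = 8 (n = 8*1 = 8)
w = -2420 (w = -18029 + 15609 = -2420)
p(k) = 0 (p(k) = (8*k)*0 = 0)
o(b, Q) = 6 + Q/4 + b/4 (o(b, Q) = ((b + Q) - 1*(-24))/4 = ((Q + b) + 24)/4 = (24 + Q + b)/4 = 6 + Q/4 + b/4)
o(p(5), -77) + w = (6 + (1/4)*(-77) + (1/4)*0) - 2420 = (6 - 77/4 + 0) - 2420 = -53/4 - 2420 = -9733/4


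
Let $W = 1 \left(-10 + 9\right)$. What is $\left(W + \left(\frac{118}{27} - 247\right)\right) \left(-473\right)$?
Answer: $\frac{3111394}{27} \approx 1.1524 \cdot 10^{5}$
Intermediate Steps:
$W = -1$ ($W = 1 \left(-1\right) = -1$)
$\left(W + \left(\frac{118}{27} - 247\right)\right) \left(-473\right) = \left(-1 + \left(\frac{118}{27} - 247\right)\right) \left(-473\right) = \left(-1 - \frac{6551}{27}\right) \left(-473\right) = \left(- \frac{6578}{27}\right) \left(-473\right) = \frac{3111394}{27}$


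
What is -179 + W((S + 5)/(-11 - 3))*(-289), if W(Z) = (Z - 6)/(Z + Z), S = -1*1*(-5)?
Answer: -15373/10 ≈ -1537.3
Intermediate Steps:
S = 5 (S = -1*(-5) = 5)
W(Z) = (-6 + Z)/(2*Z) (W(Z) = (-6 + Z)/((2*Z)) = (-6 + Z)*(1/(2*Z)) = (-6 + Z)/(2*Z))
-179 + W((S + 5)/(-11 - 3))*(-289) = -179 + ((-6 + (5 + 5)/(-11 - 3))/(2*(((5 + 5)/(-11 - 3)))))*(-289) = -179 + ((-6 + 10/(-14))/(2*((10/(-14)))))*(-289) = -179 + ((-6 + 10*(-1/14))/(2*((10*(-1/14)))))*(-289) = -179 + ((-6 - 5/7)/(2*(-5/7)))*(-289) = -179 + ((1/2)*(-7/5)*(-47/7))*(-289) = -179 + (47/10)*(-289) = -179 - 13583/10 = -15373/10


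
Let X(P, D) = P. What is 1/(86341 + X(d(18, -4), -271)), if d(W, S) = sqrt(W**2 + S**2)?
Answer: 86341/7454767941 - 2*sqrt(85)/7454767941 ≈ 1.1580e-5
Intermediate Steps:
d(W, S) = sqrt(S**2 + W**2)
1/(86341 + X(d(18, -4), -271)) = 1/(86341 + sqrt((-4)**2 + 18**2)) = 1/(86341 + sqrt(16 + 324)) = 1/(86341 + sqrt(340)) = 1/(86341 + 2*sqrt(85))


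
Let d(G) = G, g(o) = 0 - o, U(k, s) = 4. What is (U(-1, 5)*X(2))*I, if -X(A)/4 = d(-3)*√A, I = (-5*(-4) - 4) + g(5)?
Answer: 528*√2 ≈ 746.71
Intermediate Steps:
g(o) = -o
I = 11 (I = (-5*(-4) - 4) - 1*5 = (20 - 4) - 5 = 16 - 5 = 11)
X(A) = 12*√A (X(A) = -(-12)*√A = 12*√A)
(U(-1, 5)*X(2))*I = (4*(12*√2))*11 = (48*√2)*11 = 528*√2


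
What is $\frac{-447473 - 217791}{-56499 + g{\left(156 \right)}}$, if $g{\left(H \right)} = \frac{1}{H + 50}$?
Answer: $\frac{137044384}{11638793} \approx 11.775$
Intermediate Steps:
$g{\left(H \right)} = \frac{1}{50 + H}$
$\frac{-447473 - 217791}{-56499 + g{\left(156 \right)}} = \frac{-447473 - 217791}{-56499 + \frac{1}{50 + 156}} = - \frac{665264}{-56499 + \frac{1}{206}} = - \frac{665264}{- \frac{11638793}{206}} = \left(-665264\right) \left(- \frac{206}{11638793}\right) = \frac{137044384}{11638793}$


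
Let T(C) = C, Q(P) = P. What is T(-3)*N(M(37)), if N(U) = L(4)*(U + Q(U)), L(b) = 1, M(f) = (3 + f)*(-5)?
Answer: 1200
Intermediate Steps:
M(f) = -15 - 5*f
N(U) = 2*U (N(U) = 1*(U + U) = 1*(2*U) = 2*U)
T(-3)*N(M(37)) = -6*(-15 - 5*37) = -6*(-15 - 185) = -6*(-200) = -3*(-400) = 1200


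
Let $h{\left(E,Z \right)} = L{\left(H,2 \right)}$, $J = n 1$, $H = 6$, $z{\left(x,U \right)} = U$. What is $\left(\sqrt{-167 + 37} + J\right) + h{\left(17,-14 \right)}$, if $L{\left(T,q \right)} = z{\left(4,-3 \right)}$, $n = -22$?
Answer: $-25 + i \sqrt{130} \approx -25.0 + 11.402 i$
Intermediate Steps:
$J = -22$ ($J = \left(-22\right) 1 = -22$)
$L{\left(T,q \right)} = -3$
$h{\left(E,Z \right)} = -3$
$\left(\sqrt{-167 + 37} + J\right) + h{\left(17,-14 \right)} = \left(\sqrt{-167 + 37} - 22\right) - 3 = \left(\sqrt{-130} - 22\right) - 3 = \left(i \sqrt{130} - 22\right) - 3 = \left(-22 + i \sqrt{130}\right) - 3 = -25 + i \sqrt{130}$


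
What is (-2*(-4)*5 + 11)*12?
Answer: 612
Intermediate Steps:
(-2*(-4)*5 + 11)*12 = (8*5 + 11)*12 = (40 + 11)*12 = 51*12 = 612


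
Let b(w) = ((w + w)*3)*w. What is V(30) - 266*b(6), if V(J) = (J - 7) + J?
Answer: -57403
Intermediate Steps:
b(w) = 6*w² (b(w) = ((2*w)*3)*w = (6*w)*w = 6*w²)
V(J) = -7 + 2*J (V(J) = (-7 + J) + J = -7 + 2*J)
V(30) - 266*b(6) = (-7 + 2*30) - 1596*6² = (-7 + 60) - 1596*36 = 53 - 266*216 = 53 - 57456 = -57403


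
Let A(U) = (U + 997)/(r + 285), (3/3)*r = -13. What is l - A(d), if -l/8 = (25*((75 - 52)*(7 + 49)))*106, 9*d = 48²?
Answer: -7427124453/272 ≈ -2.7306e+7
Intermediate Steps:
d = 256 (d = (⅑)*48² = (⅑)*2304 = 256)
r = -13
A(U) = 997/272 + U/272 (A(U) = (U + 997)/(-13 + 285) = (997 + U)/272 = (997 + U)*(1/272) = 997/272 + U/272)
l = -27305600 (l = -8*25*((75 - 52)*(7 + 49))*106 = -8*25*(23*56)*106 = -8*25*1288*106 = -257600*106 = -8*3413200 = -27305600)
l - A(d) = -27305600 - (997/272 + (1/272)*256) = -27305600 - (997/272 + 16/17) = -27305600 - 1*1253/272 = -27305600 - 1253/272 = -7427124453/272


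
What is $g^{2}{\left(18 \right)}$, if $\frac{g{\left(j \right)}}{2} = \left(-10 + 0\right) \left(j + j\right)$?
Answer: $518400$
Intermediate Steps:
$g{\left(j \right)} = - 40 j$ ($g{\left(j \right)} = 2 \left(-10 + 0\right) \left(j + j\right) = 2 \left(- 10 \cdot 2 j\right) = 2 \left(- 20 j\right) = - 40 j$)
$g^{2}{\left(18 \right)} = \left(\left(-40\right) 18\right)^{2} = \left(-720\right)^{2} = 518400$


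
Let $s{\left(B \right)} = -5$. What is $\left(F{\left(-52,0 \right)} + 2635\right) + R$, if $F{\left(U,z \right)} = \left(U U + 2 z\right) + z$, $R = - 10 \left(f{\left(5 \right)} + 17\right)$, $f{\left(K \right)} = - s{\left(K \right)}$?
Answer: $5119$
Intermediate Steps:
$f{\left(K \right)} = 5$ ($f{\left(K \right)} = \left(-1\right) \left(-5\right) = 5$)
$R = -220$ ($R = - 10 \left(5 + 17\right) = \left(-10\right) 22 = -220$)
$F{\left(U,z \right)} = U^{2} + 3 z$ ($F{\left(U,z \right)} = \left(U^{2} + 2 z\right) + z = U^{2} + 3 z$)
$\left(F{\left(-52,0 \right)} + 2635\right) + R = \left(\left(\left(-52\right)^{2} + 3 \cdot 0\right) + 2635\right) - 220 = \left(\left(2704 + 0\right) + 2635\right) - 220 = \left(2704 + 2635\right) - 220 = 5339 - 220 = 5119$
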